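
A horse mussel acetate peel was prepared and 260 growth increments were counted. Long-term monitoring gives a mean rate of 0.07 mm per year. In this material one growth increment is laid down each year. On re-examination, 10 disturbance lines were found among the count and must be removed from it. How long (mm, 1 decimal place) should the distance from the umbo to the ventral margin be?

Correcting the raw count gives 260 − 10 = 250 true growth increments.
Length ≈ 0.07 × 250 = 17.5 mm.

17.5 mm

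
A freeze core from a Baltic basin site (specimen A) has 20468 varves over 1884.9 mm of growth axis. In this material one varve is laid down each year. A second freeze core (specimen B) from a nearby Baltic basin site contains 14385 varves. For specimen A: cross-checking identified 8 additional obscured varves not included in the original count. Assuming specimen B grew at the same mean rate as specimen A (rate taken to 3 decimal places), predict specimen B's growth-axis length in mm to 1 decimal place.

Specimen A: true varve count = 20468 + 8 = 20476.
A: Mean rate = 1884.9 mm / 20476 years ≈ 0.092 mm/yr.
For B, 0.092 mm/year × 14385 years = 1323.4 mm.

1323.4 mm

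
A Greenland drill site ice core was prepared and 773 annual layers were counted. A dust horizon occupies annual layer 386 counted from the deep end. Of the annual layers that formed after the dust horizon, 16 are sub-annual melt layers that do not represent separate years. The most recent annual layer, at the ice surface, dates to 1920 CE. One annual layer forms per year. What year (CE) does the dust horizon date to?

773 − 386 = 387 annual layers lie beyond the dust horizon toward the ice surface.
387 − 16 false = 371 true annual layers after the dust horizon.
The annual layer at the ice surface is 1920 CE, so the dust horizon dates to 1920 − 371 = 1549 CE.

1549 CE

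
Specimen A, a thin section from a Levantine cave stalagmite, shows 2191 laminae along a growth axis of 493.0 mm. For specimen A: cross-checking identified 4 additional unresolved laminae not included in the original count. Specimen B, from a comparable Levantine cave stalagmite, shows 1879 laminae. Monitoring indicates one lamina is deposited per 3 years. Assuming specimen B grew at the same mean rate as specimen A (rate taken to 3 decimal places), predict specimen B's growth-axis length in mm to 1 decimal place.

422.8 mm

Specimen A: correcting the raw count gives 2191 + 4 = 2195 true laminae.
Specimen A: at 3 years per lamina, 2195 × 3 = 6585 years.
A: Extension rate ≈ 493.0 / 6585 = 0.075 mm/year.
Specimen B: at 3 years per lamina, 1879 × 3 = 5637 years. B's length ≈ 0.075 × 5637 = 422.8 mm.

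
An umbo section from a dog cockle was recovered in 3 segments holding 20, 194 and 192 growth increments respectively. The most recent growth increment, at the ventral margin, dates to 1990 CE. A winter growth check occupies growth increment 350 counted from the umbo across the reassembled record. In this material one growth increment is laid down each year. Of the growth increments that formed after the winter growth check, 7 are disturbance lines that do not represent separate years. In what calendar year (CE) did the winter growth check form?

Total growth increments = 20 + 194 + 192 = 406.
406 − 350 = 56 growth increments lie beyond the winter growth check toward the ventral margin.
Excluding 7 false growth increments: 56 − 7 = 49.
The growth increment at the ventral margin is 1990 CE, so the winter growth check dates to 1990 − 49 = 1941 CE.

1941 CE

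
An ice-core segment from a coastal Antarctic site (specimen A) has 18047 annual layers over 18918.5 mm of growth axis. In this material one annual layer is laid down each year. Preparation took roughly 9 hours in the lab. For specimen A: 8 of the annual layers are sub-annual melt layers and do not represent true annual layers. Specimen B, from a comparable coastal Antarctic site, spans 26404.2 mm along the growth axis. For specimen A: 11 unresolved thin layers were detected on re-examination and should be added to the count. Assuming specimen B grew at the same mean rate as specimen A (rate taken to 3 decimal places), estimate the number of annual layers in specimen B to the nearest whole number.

Specimen A: true annual layer count = 18047 − 8 + 11 = 18050.
A: Extension rate ≈ 18918.5 / 18050 = 1.048 mm/year.
For B, 26404.2 / 1.048 = 25194.85 years ≈ 25195 annual layers.

25195 annual layers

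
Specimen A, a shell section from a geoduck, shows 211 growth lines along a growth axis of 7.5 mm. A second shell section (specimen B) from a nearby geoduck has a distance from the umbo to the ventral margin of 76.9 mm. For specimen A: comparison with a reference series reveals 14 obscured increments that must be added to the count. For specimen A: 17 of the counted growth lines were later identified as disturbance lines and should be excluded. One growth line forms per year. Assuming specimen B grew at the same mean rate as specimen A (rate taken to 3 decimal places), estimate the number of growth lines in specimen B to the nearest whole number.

2136 growth lines

Specimen A: after corrections the count is 211 − 17 + 14 = 208 growth lines.
A: 7.5 mm over 208 years gives 7.5 / 208 ≈ 0.036 mm/yr.
B spans 76.9 / 0.036 = 2136.11 years ≈ 2136 growth lines.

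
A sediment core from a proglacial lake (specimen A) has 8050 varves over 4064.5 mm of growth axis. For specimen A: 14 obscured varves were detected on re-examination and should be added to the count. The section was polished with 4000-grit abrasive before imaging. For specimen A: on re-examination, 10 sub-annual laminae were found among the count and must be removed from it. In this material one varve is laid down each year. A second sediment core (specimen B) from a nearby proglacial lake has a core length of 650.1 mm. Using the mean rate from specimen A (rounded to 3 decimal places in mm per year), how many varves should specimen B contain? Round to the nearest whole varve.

1287 varves

Specimen A: after corrections the count is 8050 − 10 + 14 = 8054 varves.
A: Mean rate = 4064.5 mm / 8054 years ≈ 0.505 mm/yr.
Specimen B: 650.1 mm / 0.505 mm per year = 1287.33 years ≈ 1287 varves.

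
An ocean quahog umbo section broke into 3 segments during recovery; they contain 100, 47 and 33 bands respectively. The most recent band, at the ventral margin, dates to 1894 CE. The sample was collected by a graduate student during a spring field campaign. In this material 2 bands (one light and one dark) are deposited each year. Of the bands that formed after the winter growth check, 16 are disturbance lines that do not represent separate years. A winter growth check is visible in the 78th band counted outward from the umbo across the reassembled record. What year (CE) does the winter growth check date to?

1851 CE

Total bands = 100 + 47 + 33 = 180.
Between band 78 and the ventral margin there are 180 − 78 = 102 bands.
102 − 16 false = 86 true bands after the winter growth check.
86 bands at 2 per year is 86 / 2 = 43 years.
The band at the ventral margin is 1894 CE, so the winter growth check dates to 1894 − 43 = 1851 CE.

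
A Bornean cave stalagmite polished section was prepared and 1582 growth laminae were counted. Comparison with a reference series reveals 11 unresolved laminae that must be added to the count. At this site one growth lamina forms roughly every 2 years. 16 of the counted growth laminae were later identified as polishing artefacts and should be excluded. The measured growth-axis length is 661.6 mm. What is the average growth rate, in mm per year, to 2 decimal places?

Adjusted count: 1582 − 16 + 11 = 1577 growth laminae.
At 2 years per growth lamina, 1577 × 2 = 3154 years.
661.6 mm over 3154 years gives 661.6 / 3154 ≈ 0.21 mm per year.

0.21 mm per year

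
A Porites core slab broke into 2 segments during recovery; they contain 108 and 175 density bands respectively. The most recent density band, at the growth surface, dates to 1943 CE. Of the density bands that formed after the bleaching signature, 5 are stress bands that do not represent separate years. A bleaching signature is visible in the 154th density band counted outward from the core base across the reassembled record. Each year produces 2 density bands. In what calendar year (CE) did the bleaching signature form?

1881 CE

Total density bands = 108 + 175 = 283.
283 − 154 = 129 density bands lie beyond the bleaching signature toward the growth surface.
Removing the 5 false density bands leaves 129 − 5 = 124 true density bands beyond the bleaching signature.
Dividing by 2 density bands per year: 124 / 2 = 62 years.
The density band at the growth surface is 1943 CE, so the bleaching signature dates to 1943 − 62 = 1881 CE.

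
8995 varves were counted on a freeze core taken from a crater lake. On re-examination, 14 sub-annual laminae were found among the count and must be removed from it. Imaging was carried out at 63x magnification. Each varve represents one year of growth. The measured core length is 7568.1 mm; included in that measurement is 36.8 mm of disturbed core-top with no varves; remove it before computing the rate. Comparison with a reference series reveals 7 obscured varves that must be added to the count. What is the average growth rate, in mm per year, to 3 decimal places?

True varve count = 8995 − 14 + 7 = 8988.
The growth record spans 7568.1 − 36.8 = 7531.3 mm.
Mean rate = 7531.3 mm / 8988 years ≈ 0.838 mm per year.

0.838 mm per year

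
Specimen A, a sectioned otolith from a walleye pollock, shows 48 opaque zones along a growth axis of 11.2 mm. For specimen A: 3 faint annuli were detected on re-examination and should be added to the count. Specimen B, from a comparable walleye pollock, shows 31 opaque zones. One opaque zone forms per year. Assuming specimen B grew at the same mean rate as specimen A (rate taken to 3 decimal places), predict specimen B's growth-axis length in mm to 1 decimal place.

Specimen A: after corrections the count is 48 + 3 = 51 opaque zones.
A: 11.2 mm over 51 years gives 11.2 / 51 ≈ 0.220 mm/year.
B's length ≈ 0.220 × 31 = 6.8 mm.

6.8 mm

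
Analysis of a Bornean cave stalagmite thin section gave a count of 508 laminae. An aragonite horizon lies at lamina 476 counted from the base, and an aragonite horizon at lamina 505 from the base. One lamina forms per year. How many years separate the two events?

505 − 476 = 29 laminae lie between the two events.
One lamina per year makes the interval 29 years.

29 years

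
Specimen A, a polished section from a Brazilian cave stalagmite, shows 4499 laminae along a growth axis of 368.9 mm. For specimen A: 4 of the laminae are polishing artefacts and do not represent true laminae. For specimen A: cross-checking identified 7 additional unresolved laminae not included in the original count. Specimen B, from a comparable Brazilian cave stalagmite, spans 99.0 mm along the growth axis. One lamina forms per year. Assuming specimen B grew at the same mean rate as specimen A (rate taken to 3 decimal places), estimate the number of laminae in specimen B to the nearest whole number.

1207 laminae

Specimen A: true lamina count = 4499 − 4 + 7 = 4502.
A: Extension rate ≈ 368.9 / 4502 = 0.082 mm per year.
Specimen B: 99.0 mm / 0.082 mm per year = 1207.32 years ≈ 1207 laminae.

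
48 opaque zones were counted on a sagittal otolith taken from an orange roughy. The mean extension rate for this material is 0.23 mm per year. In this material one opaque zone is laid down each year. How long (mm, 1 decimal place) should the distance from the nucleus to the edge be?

48 years of growth are recorded.
Predicted length = 0.23 mm/year × 48 years = 11.0 mm.

11.0 mm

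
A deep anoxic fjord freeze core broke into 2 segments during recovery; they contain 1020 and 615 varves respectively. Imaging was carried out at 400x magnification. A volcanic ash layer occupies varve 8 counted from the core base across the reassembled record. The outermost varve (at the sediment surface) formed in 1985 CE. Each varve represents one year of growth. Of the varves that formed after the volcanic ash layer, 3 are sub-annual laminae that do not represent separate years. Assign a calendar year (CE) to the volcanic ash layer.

361 CE

Total varves = 1020 + 615 = 1635.
Between varve 8 and the sediment surface there are 1635 − 8 = 1627 varves.
1627 − 3 false = 1624 true varves after the volcanic ash layer.
1985 − 1624 = 361 CE.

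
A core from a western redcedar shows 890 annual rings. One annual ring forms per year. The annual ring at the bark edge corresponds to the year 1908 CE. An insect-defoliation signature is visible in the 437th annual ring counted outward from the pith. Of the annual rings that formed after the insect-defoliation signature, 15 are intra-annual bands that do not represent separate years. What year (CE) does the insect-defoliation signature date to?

The insect-defoliation signature sits at annual ring 437 from the pith, so 890 − 437 = 453 annual rings formed after it.
Excluding 15 false annual rings: 453 − 15 = 438.
The annual ring at the bark edge is 1908 CE, so the insect-defoliation signature dates to 1908 − 438 = 1470 CE.

1470 CE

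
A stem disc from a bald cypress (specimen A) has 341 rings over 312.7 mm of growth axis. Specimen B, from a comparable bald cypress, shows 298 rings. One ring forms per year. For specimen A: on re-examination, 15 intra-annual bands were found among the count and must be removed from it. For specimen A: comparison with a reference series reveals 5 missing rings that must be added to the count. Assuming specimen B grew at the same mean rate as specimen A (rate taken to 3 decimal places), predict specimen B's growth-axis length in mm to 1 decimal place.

Specimen A: correcting the raw count gives 341 − 15 + 5 = 331 true rings.
A: Mean rate = 312.7 mm / 331 years ≈ 0.945 mm/year.
B's length ≈ 0.945 × 298 = 281.6 mm.

281.6 mm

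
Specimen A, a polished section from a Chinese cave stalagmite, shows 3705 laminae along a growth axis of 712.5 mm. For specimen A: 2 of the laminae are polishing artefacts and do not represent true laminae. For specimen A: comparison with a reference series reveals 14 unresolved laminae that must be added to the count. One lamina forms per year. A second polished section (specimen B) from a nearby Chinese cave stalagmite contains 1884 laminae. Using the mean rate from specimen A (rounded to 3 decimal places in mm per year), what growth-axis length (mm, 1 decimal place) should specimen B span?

Specimen A: after corrections the count is 3705 − 2 + 14 = 3717 laminae.
A: Extension rate ≈ 712.5 / 3717 = 0.192 mm/year.
Length of B = 0.192 × 1884 = 361.7 mm.

361.7 mm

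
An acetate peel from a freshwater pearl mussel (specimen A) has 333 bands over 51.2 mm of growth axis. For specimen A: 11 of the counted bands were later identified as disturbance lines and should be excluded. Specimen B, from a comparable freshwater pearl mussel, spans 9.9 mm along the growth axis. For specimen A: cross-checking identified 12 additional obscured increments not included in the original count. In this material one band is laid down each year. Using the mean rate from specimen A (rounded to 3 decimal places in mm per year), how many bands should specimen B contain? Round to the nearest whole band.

65 bands

Specimen A: adjusted count: 333 − 11 + 12 = 334 bands.
A: 51.2 mm over 334 years gives 51.2 / 334 ≈ 0.153 mm/year.
B spans 9.9 / 0.153 = 64.71 years ≈ 65 bands.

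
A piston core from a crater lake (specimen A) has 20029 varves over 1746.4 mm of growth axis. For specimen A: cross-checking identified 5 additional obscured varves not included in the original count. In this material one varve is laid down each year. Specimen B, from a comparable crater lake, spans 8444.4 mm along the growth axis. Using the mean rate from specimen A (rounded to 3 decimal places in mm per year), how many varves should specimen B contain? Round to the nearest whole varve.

97062 varves

Specimen A: correcting the raw count gives 20029 + 5 = 20034 true varves.
A: 1746.4 mm over 20034 years gives 1746.4 / 20034 ≈ 0.087 mm per year.
For B, 8444.4 / 0.087 = 97062.07 years ≈ 97062 varves.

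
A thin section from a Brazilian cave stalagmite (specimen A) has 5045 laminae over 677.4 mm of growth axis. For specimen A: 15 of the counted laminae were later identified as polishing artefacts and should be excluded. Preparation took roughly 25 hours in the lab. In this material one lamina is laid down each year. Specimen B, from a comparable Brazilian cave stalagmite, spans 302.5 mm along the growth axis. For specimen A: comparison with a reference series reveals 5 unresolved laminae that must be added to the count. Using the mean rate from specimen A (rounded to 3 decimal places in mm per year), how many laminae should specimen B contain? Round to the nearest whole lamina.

Specimen A: after corrections the count is 5045 − 15 + 5 = 5035 laminae.
A: 677.4 mm over 5035 years gives 677.4 / 5035 ≈ 0.135 mm/yr.
B spans 302.5 / 0.135 = 2240.74 years ≈ 2241 laminae.

2241 laminae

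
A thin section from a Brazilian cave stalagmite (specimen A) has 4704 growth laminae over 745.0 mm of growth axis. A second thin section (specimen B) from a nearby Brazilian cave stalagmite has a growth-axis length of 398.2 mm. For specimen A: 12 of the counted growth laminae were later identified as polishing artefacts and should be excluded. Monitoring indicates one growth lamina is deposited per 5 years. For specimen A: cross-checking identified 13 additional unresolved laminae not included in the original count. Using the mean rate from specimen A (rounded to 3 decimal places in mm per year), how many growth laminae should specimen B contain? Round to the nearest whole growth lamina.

2489 growth laminae

Specimen A: after corrections the count is 4704 − 12 + 13 = 4705 growth laminae.
Specimen A: multiplying by 5 years per growth lamina: 4705 × 5 = 23525 years.
A: Extension rate ≈ 745.0 / 23525 = 0.032 mm/year.
B spans 398.2 / 0.032 = 12443.75 years; at 5 years per growth lamina that is 12443.75 / 5 ≈ 2489 growth laminae.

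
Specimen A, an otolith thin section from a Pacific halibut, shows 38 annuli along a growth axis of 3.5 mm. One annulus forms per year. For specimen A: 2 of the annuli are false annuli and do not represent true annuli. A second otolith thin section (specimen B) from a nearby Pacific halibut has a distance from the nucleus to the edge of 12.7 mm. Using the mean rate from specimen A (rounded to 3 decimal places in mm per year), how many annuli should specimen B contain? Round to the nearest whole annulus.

Specimen A: after corrections the count is 38 − 2 = 36 annuli.
A: Extension rate ≈ 3.5 / 36 = 0.097 mm/yr.
B spans 12.7 / 0.097 = 130.93 years ≈ 131 annuli.

131 annuli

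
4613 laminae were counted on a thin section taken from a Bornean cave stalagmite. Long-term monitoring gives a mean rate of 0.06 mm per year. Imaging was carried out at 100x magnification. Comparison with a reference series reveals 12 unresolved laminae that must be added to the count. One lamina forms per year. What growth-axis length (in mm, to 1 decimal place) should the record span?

277.5 mm

After corrections the count is 4613 + 12 = 4625 laminae.
Length ≈ 0.06 × 4625 = 277.5 mm.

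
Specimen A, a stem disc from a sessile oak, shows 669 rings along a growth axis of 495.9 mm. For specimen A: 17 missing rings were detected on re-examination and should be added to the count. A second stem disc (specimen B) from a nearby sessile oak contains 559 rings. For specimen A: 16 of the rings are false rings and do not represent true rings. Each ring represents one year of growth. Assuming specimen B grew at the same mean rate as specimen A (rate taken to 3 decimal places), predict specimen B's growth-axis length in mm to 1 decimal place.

Specimen A: after corrections the count is 669 − 16 + 17 = 670 rings.
A: Extension rate ≈ 495.9 / 670 = 0.740 mm/year.
For B, 0.740 mm/year × 559 years = 413.7 mm.

413.7 mm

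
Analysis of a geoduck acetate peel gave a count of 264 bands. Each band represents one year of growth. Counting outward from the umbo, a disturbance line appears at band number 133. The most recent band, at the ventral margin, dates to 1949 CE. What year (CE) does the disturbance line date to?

1818 CE

Between band 133 and the ventral margin there are 264 − 133 = 131 bands.
Counting back 131 years from 1949 CE places the disturbance line in 1949 − 131 = 1818 CE.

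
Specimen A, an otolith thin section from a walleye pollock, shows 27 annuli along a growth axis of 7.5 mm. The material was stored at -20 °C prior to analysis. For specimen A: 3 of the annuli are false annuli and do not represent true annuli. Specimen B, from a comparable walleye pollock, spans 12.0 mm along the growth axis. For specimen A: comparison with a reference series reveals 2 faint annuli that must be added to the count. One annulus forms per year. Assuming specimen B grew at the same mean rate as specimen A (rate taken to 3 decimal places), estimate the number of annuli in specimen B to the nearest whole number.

42 annuli

Specimen A: correcting the raw count gives 27 − 3 + 2 = 26 true annuli.
A: Extension rate ≈ 7.5 / 26 = 0.288 mm/yr.
For B, 12.0 / 0.288 = 41.67 years ≈ 42 annuli.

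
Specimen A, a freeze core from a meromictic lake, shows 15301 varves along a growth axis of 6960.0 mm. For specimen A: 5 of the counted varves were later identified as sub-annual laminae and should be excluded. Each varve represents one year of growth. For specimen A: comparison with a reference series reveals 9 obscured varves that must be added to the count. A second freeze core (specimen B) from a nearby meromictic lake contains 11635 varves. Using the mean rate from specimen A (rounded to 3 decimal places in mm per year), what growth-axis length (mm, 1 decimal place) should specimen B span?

Specimen A: correcting the raw count gives 15301 − 5 + 9 = 15305 true varves.
A: 6960.0 mm over 15305 years gives 6960.0 / 15305 ≈ 0.455 mm/yr.
For B, 0.455 mm/year × 11635 years = 5293.9 mm.

5293.9 mm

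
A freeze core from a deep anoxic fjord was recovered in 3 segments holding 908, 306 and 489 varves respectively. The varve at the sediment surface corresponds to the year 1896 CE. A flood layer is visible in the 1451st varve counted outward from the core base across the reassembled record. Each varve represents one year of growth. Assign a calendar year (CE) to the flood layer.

1644 CE

Total varves = 908 + 306 + 489 = 1703.
The flood layer sits at varve 1451 from the core base, so 1703 − 1451 = 252 varves formed after it.
The varve at the sediment surface is 1896 CE, so the flood layer dates to 1896 − 252 = 1644 CE.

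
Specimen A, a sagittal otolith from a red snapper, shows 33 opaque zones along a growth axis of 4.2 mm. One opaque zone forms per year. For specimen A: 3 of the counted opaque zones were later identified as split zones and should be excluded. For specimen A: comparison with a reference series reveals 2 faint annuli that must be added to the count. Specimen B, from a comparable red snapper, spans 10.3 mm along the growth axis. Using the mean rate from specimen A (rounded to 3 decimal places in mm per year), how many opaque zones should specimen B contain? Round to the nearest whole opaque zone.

79 opaque zones

Specimen A: adjusted count: 33 − 3 + 2 = 32 opaque zones.
A: 4.2 mm over 32 years gives 4.2 / 32 ≈ 0.131 mm/year.
For B, 10.3 / 0.131 = 78.63 years ≈ 79 opaque zones.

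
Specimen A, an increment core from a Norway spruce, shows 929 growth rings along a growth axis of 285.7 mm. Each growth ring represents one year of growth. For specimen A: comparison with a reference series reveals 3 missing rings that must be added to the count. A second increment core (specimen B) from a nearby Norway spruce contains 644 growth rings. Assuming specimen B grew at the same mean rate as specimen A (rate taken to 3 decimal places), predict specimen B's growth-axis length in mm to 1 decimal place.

Specimen A: correcting the raw count gives 929 + 3 = 932 true growth rings.
A: Extension rate ≈ 285.7 / 932 = 0.307 mm/year.
B's length ≈ 0.307 × 644 = 197.7 mm.

197.7 mm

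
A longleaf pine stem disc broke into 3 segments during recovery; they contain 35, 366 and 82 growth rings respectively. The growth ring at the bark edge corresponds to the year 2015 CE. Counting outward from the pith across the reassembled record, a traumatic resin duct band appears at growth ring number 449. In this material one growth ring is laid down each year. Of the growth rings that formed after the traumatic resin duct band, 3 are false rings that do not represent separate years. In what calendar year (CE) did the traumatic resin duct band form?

Total growth rings = 35 + 366 + 82 = 483.
483 − 449 = 34 growth rings lie beyond the traumatic resin duct band toward the bark edge.
Excluding 3 false growth rings: 34 − 3 = 31.
2015 − 31 = 1984 CE.

1984 CE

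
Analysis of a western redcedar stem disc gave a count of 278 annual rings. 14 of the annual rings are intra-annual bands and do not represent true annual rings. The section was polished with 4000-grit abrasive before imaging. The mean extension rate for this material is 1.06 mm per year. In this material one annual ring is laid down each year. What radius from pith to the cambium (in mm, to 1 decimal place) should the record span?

279.8 mm

Adjusted count: 278 − 14 = 264 annual rings.
264 years at 1.06 mm/year gives 1.06 × 264 = 279.8 mm.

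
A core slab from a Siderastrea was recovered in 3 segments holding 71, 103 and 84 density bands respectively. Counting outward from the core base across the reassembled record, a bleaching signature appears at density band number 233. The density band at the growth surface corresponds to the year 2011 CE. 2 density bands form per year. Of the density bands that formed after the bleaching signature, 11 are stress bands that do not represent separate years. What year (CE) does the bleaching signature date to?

2004 CE

Total density bands = 71 + 103 + 84 = 258.
Between density band 233 and the growth surface there are 258 − 233 = 25 density bands.
25 − 11 false = 14 true density bands after the bleaching signature.
14 density bands at 2 per year is 14 / 2 = 7 years.
2011 − 7 = 2004 CE.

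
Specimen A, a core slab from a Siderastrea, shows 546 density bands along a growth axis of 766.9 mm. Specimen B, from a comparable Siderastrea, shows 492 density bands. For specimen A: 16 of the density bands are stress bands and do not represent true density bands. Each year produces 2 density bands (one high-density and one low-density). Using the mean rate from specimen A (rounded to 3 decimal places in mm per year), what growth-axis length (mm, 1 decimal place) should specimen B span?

711.9 mm

Specimen A: adjusted count: 546 − 16 = 530 density bands.
Specimen A: dividing by 2 density bands per year: 530 / 2 = 265 years.
A: Extension rate ≈ 766.9 / 265 = 2.894 mm per year.
Specimen B: dividing by 2 density bands per year: 492 / 2 = 246 years. For B, 2.894 mm/year × 246 years = 711.9 mm.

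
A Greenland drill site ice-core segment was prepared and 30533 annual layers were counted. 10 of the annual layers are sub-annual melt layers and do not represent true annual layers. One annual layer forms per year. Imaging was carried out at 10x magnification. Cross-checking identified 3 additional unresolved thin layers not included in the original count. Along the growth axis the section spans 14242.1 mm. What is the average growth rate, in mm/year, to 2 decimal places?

0.47 mm/year

True annual layer count = 30533 − 10 + 3 = 30526.
Mean rate = 14242.1 mm / 30526 years ≈ 0.47 mm/year.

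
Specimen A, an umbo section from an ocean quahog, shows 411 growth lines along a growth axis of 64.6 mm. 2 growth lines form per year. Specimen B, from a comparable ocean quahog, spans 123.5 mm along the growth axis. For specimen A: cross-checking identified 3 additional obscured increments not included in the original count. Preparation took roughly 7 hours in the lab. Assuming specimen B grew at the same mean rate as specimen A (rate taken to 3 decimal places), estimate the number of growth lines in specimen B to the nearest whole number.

Specimen A: adjusted count: 411 + 3 = 414 growth lines.
Specimen A: dividing by 2 growth lines per year: 414 / 2 = 207 years.
A: Extension rate ≈ 64.6 / 207 = 0.312 mm/yr.
For B, 123.5 / 0.312 = 395.83 years; at 2 growth lines per year that is 395.83 × 2 ≈ 792 growth lines.

792 growth lines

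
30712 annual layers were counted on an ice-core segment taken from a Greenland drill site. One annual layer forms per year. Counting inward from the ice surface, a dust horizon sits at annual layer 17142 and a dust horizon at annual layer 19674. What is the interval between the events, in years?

2532 years

19674 − 17142 = 2532 annual layers lie between the two events.
That is 2532 years at one annual layer per year.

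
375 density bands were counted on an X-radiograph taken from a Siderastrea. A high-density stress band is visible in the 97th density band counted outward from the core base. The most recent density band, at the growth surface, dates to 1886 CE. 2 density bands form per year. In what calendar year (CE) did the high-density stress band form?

The high-density stress band sits at density band 97 from the core base, so 375 − 97 = 278 density bands formed after it.
With 2 density bands per year, 278 / 2 = 139 years.
The density band at the growth surface is 1886 CE, so the high-density stress band dates to 1886 − 139 = 1747 CE.

1747 CE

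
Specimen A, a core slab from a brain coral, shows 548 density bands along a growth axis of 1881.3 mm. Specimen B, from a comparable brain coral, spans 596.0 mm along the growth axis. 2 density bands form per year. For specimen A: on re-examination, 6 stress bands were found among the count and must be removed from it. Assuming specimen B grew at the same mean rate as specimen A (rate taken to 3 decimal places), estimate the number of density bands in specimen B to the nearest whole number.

Specimen A: correcting the raw count gives 548 − 6 = 542 true density bands.
Specimen A: 542 density bands at 2 per year is 542 / 2 = 271 years.
A: Mean rate = 1881.3 mm / 271 years ≈ 6.942 mm/yr.
B spans 596.0 / 6.942 = 85.85 years; at 2 density bands per year that is 85.85 × 2 ≈ 172 density bands.

172 density bands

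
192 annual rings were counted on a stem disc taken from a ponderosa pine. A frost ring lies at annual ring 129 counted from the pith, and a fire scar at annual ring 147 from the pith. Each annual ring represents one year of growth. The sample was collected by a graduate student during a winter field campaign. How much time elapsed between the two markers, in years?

Separation: 147 − 129 = 18 annual rings.
At one annual ring per year, 18 years elapsed between them.

18 years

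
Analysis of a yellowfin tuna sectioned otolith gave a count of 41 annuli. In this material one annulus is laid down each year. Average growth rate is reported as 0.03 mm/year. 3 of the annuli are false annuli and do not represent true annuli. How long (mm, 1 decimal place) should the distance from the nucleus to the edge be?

1.1 mm

Correcting the raw count gives 41 − 3 = 38 true annuli.
Length ≈ 0.03 × 38 = 1.1 mm.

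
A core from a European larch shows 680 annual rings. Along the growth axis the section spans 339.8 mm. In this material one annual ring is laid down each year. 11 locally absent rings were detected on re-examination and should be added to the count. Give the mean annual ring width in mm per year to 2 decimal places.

0.49 mm per year

After corrections the count is 680 + 11 = 691 annual rings.
339.8 mm over 691 years gives 339.8 / 691 ≈ 0.49 mm per year.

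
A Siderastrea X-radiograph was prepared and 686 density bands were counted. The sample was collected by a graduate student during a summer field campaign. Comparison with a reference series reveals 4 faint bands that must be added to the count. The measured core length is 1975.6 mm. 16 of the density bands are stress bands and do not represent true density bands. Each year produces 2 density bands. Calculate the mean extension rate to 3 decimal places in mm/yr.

5.862 mm/yr

Adjusted count: 686 − 16 + 4 = 674 density bands.
With 2 density bands per year, 674 / 2 = 337 years.
1975.6 mm over 337 years gives 1975.6 / 337 ≈ 5.862 mm/yr.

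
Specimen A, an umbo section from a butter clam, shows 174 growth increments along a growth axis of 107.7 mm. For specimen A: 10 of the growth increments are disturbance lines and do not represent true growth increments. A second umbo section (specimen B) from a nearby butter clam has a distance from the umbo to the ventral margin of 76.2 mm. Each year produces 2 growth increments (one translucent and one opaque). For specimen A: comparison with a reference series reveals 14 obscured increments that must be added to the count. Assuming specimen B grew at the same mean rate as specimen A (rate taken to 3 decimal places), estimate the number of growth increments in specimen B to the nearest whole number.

126 growth increments

Specimen A: correcting the raw count gives 174 − 10 + 14 = 178 true growth increments.
Specimen A: with 2 growth increments per year, 178 / 2 = 89 years.
A: 107.7 mm over 89 years gives 107.7 / 89 ≈ 1.210 mm/year.
B spans 76.2 / 1.210 = 62.98 years; at 2 growth increments per year that is 62.98 × 2 ≈ 126 growth increments.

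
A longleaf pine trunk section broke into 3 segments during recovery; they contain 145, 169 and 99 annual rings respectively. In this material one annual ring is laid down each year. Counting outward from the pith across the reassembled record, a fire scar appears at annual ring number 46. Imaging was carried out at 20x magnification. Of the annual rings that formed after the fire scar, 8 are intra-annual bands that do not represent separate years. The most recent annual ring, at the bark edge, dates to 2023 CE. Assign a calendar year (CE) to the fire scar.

Total annual rings = 145 + 169 + 99 = 413.
The fire scar sits at annual ring 46 from the pith, so 413 − 46 = 367 annual rings formed after it.
367 − 8 false = 359 true annual rings after the fire scar.
Counting back 359 years from 2023 CE places the fire scar in 2023 − 359 = 1664 CE.

1664 CE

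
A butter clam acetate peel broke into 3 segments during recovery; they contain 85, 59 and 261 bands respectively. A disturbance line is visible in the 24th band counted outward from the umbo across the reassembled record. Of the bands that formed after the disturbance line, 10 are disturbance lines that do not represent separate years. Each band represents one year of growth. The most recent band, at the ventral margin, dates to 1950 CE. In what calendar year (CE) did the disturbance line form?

Total bands = 85 + 59 + 261 = 405.
405 − 24 = 381 bands lie beyond the disturbance line toward the ventral margin.
Removing the 10 false bands leaves 381 − 10 = 371 true bands beyond the disturbance line.
Counting back 371 years from 1950 CE places the disturbance line in 1950 − 371 = 1579 CE.

1579 CE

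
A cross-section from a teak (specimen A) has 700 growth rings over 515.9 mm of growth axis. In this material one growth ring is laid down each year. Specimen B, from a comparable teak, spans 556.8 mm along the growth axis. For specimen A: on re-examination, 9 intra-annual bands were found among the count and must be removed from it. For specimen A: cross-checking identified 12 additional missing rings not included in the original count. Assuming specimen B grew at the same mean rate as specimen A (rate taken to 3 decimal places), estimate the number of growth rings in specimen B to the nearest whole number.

759 growth rings

Specimen A: true growth ring count = 700 − 9 + 12 = 703.
A: 515.9 mm over 703 years gives 515.9 / 703 ≈ 0.734 mm/year.
B spans 556.8 / 0.734 = 758.58 years ≈ 759 growth rings.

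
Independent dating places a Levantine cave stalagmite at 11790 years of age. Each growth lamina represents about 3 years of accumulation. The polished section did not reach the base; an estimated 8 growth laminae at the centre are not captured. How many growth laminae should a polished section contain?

3922 growth laminae

Expected growth laminae: 11790 / 3 = 3930.
3930 − 8 missed = 3922 growth laminae expected in the prepared section.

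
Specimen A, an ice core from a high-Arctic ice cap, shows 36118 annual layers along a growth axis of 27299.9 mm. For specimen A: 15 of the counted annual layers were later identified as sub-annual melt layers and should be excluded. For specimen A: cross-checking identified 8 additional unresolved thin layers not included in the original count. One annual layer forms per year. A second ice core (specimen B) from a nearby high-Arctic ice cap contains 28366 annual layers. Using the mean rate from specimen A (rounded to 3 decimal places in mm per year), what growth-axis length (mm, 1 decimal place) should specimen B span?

21444.7 mm

Specimen A: adjusted count: 36118 − 15 + 8 = 36111 annual layers.
A: 27299.9 mm over 36111 years gives 27299.9 / 36111 ≈ 0.756 mm/yr.
Length of B = 0.756 × 28366 = 21444.7 mm.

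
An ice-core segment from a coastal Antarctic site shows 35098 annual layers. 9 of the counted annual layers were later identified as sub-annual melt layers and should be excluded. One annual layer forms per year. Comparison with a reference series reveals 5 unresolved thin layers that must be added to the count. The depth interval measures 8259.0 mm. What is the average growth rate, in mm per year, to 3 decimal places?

0.235 mm per year

Correcting the raw count gives 35098 − 9 + 5 = 35094 true annual layers.
Mean rate = 8259.0 mm / 35094 years ≈ 0.235 mm per year.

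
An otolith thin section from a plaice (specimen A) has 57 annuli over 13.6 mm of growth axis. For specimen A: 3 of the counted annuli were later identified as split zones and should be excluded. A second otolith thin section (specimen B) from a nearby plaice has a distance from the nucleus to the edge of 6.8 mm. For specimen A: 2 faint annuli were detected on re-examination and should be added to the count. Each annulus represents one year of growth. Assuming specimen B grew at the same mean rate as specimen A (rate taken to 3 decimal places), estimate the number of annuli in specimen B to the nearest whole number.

28 annuli

Specimen A: adjusted count: 57 − 3 + 2 = 56 annuli.
A: Extension rate ≈ 13.6 / 56 = 0.243 mm per year.
For B, 6.8 / 0.243 = 27.98 years ≈ 28 annuli.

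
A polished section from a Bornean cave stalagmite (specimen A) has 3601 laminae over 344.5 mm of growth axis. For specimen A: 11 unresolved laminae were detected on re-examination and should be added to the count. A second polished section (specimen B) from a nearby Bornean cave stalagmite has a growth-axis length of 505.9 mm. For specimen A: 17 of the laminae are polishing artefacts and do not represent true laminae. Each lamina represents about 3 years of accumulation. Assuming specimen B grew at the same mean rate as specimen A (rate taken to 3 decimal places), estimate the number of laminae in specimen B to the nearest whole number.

Specimen A: correcting the raw count gives 3601 − 17 + 11 = 3595 true laminae.
Specimen A: multiplying by 3 years per lamina: 3595 × 3 = 10785 years.
A: 344.5 mm over 10785 years gives 344.5 / 10785 ≈ 0.032 mm per year.
Specimen B: 505.9 mm / 0.032 mm per year = 15809.37 years; at 3 years per lamina that is 15809.37 / 3 ≈ 5270 laminae.

5270 laminae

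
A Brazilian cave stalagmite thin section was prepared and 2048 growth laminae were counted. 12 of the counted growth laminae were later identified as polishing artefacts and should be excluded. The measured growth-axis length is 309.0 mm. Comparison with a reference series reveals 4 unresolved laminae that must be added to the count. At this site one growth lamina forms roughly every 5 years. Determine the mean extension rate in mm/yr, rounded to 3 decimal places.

0.030 mm/yr

Correcting the raw count gives 2048 − 12 + 4 = 2040 true growth laminae.
At 5 years per growth lamina, 2040 × 5 = 10200 years.
Extension rate ≈ 309.0 / 10200 = 0.030 mm/yr.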